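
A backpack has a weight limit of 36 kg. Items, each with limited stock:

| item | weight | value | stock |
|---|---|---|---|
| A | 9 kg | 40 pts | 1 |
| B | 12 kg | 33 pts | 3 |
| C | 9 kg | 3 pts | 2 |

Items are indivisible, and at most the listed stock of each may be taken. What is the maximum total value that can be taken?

Best selections within weight 36 and stock limits:
- 1×A + 2×B: weight 33, value 106
- 3×B: weight 36, value 99
Best: 106 pts.

106 pts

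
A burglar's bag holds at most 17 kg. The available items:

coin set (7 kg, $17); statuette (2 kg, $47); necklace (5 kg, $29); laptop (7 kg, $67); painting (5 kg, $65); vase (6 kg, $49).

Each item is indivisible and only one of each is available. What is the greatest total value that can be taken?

Check high-value combinations within 17 kg:
- statuette+laptop+painting: weight 2+7+5=14, value 47+67+65=179
- statuette+laptop+vase: weight 2+7+6=15, value 47+67+49=163
- statuette+painting+vase: weight 2+5+6=13, value 47+65+49=161
Best: $179.

$179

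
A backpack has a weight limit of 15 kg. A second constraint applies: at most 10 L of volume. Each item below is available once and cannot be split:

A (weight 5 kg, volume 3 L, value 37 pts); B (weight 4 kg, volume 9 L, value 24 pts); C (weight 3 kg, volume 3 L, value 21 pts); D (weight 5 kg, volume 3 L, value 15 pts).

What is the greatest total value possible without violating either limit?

Feasible sets respecting both limits:
- A+C+D: weight 13, volume 9, value 73
- A+C: weight 8, volume 6, value 58
- A+D: weight 10, volume 6, value 52
- A: weight 5, volume 3, value 37
Best: 73 pts.

73 pts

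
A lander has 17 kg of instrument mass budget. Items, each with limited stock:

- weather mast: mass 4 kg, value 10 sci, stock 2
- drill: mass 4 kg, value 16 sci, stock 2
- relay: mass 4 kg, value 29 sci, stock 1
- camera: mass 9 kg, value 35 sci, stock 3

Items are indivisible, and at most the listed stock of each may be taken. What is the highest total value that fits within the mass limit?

Top feasible selections:
- 1×drill + 1×relay + 1×camera: mass 17, value 80
- 1×weather mast + 1×relay + 1×camera: mass 17, value 74
- 1×weather mast + 2×drill + 1×relay: mass 16, value 71
Best: 80 sci.

80 sci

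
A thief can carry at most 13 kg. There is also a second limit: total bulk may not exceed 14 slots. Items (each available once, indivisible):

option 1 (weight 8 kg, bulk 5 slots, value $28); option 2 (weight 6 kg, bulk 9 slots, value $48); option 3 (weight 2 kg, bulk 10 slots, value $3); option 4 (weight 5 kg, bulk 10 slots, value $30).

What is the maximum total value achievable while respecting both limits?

$48

Feasible sets respecting both limits:
- option 2: weight 6, bulk 9, value 48
- option 4: weight 5, bulk 10, value 30
- option 1: weight 8, bulk 5, value 28
Best: $48.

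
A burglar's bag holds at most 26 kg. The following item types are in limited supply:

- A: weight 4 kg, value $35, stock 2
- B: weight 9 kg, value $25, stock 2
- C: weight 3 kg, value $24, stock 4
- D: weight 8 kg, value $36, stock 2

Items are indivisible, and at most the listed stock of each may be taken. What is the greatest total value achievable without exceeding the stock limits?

Best selections within weight 26 and stock limits:
- 2×A + 3×C + 1×D: weight 25, value 178
- 1×A + 4×C + 1×D: weight 24, value 167
- 2×A + 1×B + 3×C: weight 26, value 167
- 2×A + 4×C: weight 20, value 166
Best: $178.

$178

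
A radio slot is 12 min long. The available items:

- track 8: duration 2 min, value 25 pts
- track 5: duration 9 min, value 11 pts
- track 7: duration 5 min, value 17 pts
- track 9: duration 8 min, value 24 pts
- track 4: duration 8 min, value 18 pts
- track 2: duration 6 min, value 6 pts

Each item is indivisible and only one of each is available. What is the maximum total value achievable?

49 pts

Check high-value combinations within 12 min:
- track 8+track 9: duration 2+8=10, value 25+24=49
- track 8+track 4: duration 2+8=10, value 25+18=43
- track 8+track 7: duration 2+5=7, value 25+17=42
- track 8+track 5: duration 2+9=11, value 25+11=36
- track 8+track 2: duration 2+6=8, value 25+6=31
Best: 49 pts.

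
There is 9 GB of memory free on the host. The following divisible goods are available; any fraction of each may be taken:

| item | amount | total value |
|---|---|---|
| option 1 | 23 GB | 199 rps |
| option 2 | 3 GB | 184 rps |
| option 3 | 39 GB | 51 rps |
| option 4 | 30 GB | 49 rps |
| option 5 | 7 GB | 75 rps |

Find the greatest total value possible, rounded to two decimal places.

Take in order of value per unit:
- option 2 (184/3 per unit): all 3 → value 184, running total 184.00
- option 5 (75/7 per unit): 6 of 7 → value 6×75/7 = 64.2857, running total 248.29
Total 248.29.

248.29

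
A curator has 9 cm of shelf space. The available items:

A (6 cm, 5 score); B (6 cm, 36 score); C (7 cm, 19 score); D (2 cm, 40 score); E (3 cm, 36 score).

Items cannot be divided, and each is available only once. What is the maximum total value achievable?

Check high-value combinations within 9 cm:
- D+E: length 2+3=5, value 40+36=76
- B+D: length 6+2=8, value 36+40=76
- B+E: length 6+3=9, value 36+36=72
- C+D: length 7+2=9, value 19+40=59
Best: 76 score.

76 score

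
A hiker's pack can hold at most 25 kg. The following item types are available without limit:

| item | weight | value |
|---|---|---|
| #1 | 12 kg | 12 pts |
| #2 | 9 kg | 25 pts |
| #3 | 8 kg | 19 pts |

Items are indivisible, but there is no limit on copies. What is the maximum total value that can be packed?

63 pts

Best value-per-unit is #2 at 25/9; filling with it alone gives 2×25 = 50.
Optimal mix: 1×#2 + 2×#3 → weight 25, value 63.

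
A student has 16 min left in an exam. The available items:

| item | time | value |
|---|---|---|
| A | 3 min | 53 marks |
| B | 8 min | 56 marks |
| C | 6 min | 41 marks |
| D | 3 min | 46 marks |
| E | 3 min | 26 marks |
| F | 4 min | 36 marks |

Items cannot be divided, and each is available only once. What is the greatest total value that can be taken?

This is a 0/1 knapsack; check combinations near the capacity.
- A+C+D+F: time 3+6+3+4=16, value 53+41+46+36=176
- A+C+D+E: time 3+6+3+3=15, value 53+41+46+26=166
- A+D+E+F: time 3+3+3+4=13, value 53+46+26+36=161
Best: 176 marks.

176 marks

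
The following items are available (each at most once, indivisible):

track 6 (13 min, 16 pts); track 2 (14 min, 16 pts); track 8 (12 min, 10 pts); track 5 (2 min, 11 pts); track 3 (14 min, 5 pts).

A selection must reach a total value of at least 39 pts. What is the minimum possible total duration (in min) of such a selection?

Subsets with value ≥ 39, sorted by total duration:
- track 6+track 2+track 5: duration 29, value 43
- track 6+track 2+track 8: duration 39, value 42
Minimum duration: 29 min.

29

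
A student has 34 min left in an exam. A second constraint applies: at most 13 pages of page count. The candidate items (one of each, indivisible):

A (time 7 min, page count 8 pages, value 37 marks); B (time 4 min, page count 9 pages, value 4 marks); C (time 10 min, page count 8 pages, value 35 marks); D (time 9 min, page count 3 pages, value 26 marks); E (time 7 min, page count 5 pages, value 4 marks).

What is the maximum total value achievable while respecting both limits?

63 marks

Feasible sets respecting both limits:
- A+D: time 16, page count 11, value 63
- C+D: time 19, page count 11, value 61
- A+E: time 14, page count 13, value 41
- C+E: time 17, page count 13, value 39
Best: 63 marks.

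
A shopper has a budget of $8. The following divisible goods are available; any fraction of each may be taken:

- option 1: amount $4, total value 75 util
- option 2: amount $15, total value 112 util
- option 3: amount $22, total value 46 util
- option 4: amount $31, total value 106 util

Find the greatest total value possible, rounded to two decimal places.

104.87

Take in order of value per unit:
- option 1 (75/4 per unit): all 4 → value 75, running total 75.00
- option 2 (112/15 per unit): 4 of 15 → value 4×112/15 = 29.8667, running total 104.87
Total 104.87.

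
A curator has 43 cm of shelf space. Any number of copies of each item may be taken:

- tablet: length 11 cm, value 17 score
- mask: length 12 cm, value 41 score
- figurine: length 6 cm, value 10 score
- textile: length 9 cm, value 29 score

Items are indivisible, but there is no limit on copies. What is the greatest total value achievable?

Best value-per-unit is mask at 41/12; filling with it alone gives 3×41 = 123.
Optimal mix: 2×mask + 2×textile → length 42, value 140.

140 score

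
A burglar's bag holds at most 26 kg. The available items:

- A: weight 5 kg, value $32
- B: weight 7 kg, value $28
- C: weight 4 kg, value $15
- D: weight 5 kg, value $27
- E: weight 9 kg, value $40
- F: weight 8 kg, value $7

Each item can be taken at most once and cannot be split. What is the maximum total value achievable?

Check high-value combinations within 26 kg:
- A+B+D+E: weight 5+7+5+9=26, value 32+28+27+40=127
- A+B+C+E: weight 5+7+4+9=25, value 32+28+15+40=115
- A+C+D+E: weight 5+4+5+9=23, value 32+15+27+40=114
- B+C+D+E: weight 7+4+5+9=25, value 28+15+27+40=110
- A+B+C+D: weight 5+7+4+5=21, value 32+28+15+27=102
Best: $127.

$127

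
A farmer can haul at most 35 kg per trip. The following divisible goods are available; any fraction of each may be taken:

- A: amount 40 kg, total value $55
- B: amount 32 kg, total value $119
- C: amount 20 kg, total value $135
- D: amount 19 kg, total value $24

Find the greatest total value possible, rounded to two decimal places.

190.78

Take in order of value per unit:
- C (135/20 per unit): all 20 → value 135, running total 135.00
- B (119/32 per unit): 15 of 32 → value 15×119/32 = 55.7813, running total 190.78
Total 190.78.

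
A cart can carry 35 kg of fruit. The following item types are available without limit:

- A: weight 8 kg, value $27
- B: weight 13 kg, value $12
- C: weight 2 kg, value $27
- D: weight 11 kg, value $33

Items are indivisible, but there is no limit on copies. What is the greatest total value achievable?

$459

Best value-per-unit is C at 27/2, and filling with it alone uses weight 17×2=34. No mix of the others beats 17×27 = 459.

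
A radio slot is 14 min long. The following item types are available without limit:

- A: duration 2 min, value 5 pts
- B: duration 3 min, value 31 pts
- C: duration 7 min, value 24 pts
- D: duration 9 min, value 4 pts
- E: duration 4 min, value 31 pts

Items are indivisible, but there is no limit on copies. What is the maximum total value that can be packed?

Best value-per-unit is B at 31/3; filling with it alone gives 4×31 = 124.
Optimal mix: 1×A + 4×B → duration 14, value 129.

129 pts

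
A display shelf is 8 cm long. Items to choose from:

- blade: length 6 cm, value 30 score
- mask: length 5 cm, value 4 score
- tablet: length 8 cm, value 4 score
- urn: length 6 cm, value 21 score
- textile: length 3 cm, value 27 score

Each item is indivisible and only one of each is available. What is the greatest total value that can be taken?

Check high-value combinations within 8 cm:
- mask+textile: length 5+3=8, value 4+27=31
- blade: length 6, value 30
- textile: length 3, value 27
Best: 31 score.

31 score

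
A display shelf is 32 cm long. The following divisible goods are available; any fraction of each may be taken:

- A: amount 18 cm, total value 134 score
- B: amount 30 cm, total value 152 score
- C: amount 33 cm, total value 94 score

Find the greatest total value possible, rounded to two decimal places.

204.93

Take in order of value per unit:
- A (134/18 per unit): all 18 → value 134, running total 134.00
- B (152/30 per unit): 14 of 30 → value 14×152/30 = 70.9333, running total 204.93
Total 204.93.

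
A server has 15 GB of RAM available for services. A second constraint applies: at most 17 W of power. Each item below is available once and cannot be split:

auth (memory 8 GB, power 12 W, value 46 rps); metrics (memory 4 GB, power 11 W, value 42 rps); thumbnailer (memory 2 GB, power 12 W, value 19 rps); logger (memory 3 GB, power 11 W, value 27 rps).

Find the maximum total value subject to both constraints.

Feasible sets respecting both limits:
- auth: memory 8, power 12, value 46
- metrics: memory 4, power 11, value 42
- logger: memory 3, power 11, value 27
Best: 46 rps.

46 rps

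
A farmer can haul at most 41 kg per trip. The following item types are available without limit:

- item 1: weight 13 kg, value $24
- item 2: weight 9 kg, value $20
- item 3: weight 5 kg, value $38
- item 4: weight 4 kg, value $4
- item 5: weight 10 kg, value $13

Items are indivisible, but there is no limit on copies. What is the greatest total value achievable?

$304

Best value-per-unit is item 3 at 38/5, and filling with it alone uses weight 8×5=40. No mix of the others beats 8×38 = 304.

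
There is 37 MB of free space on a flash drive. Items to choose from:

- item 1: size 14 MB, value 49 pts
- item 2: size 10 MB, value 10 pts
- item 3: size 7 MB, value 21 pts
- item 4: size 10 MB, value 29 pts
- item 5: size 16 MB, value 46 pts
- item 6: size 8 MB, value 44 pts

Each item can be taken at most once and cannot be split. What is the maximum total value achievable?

122 pts

Check high-value combinations within 37 MB:
- item 1+item 4+item 6: size 14+10+8=32, value 49+29+44=122
- item 4+item 5+item 6: size 10+16+8=34, value 29+46+44=119
- item 1+item 3+item 5: size 14+7+16=37, value 49+21+46=116
- item 1+item 3+item 6: size 14+7+8=29, value 49+21+44=114
- item 3+item 5+item 6: size 7+16+8=31, value 21+46+44=111
Best: 122 pts.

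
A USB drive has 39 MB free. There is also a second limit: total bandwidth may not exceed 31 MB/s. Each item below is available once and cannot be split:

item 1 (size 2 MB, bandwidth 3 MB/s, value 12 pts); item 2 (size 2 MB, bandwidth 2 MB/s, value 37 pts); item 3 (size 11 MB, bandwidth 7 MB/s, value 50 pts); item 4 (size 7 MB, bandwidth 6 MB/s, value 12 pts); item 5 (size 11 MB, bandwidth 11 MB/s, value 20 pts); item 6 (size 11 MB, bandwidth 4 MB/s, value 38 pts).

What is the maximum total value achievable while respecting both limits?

157 pts

Feasible sets respecting both limits:
- item 1+item 2+item 3+item 5+item 6: size 37, bandwidth 27, value 157
- item 1+item 2+item 3+item 4+item 6: size 33, bandwidth 22, value 149
- item 2+item 3+item 5+item 6: size 35, bandwidth 24, value 145
- item 1+item 2+item 3+item 6: size 26, bandwidth 16, value 137
Best: 157 pts.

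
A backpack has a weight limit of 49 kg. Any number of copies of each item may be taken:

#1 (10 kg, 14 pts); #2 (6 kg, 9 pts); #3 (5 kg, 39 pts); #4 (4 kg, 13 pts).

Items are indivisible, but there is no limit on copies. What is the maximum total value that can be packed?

364 pts

Best value-per-unit is #3 at 39/5; filling with it alone gives 9×39 = 351.
Optimal mix: 9×#3 + 1×#4 → weight 49, value 364.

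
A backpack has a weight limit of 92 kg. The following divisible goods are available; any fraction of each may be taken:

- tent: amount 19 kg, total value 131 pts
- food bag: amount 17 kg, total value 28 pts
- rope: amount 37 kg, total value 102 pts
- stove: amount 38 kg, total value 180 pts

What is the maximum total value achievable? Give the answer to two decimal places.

407.49

Take in order of value per unit:
- tent (131/19 per unit): all 19 → value 131, running total 131.00
- stove (180/38 per unit): all 38 → value 180, running total 311.00
- rope (102/37 per unit): 35 of 37 → value 35×102/37 = 96.4865, running total 407.49
Total 407.49.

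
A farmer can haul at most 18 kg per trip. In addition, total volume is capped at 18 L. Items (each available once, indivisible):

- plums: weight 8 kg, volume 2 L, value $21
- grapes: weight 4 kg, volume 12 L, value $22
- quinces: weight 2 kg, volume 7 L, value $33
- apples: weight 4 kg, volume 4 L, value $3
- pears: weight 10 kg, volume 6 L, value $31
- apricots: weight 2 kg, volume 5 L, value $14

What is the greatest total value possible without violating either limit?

$78

Feasible sets respecting both limits:
- quinces+pears+apricots: weight 14, volume 18, value 78
- plums+quinces+apples+apricots: weight 16, volume 18, value 71
- plums+quinces+apricots: weight 12, volume 14, value 68
Best: $78.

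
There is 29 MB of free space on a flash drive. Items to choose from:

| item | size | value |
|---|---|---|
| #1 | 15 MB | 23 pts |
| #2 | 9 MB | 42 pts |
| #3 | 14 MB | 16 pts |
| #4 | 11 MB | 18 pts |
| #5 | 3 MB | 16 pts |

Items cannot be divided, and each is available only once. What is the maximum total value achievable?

81 pts

Check high-value combinations within 29 MB:
- #1+#2+#5: size 15+9+3=27, value 23+42+16=81
- #2+#4+#5: size 9+11+3=23, value 42+18+16=76
- #2+#3+#5: size 9+14+3=26, value 42+16+16=74
- #1+#2: size 15+9=24, value 23+42=65
Best: 81 pts.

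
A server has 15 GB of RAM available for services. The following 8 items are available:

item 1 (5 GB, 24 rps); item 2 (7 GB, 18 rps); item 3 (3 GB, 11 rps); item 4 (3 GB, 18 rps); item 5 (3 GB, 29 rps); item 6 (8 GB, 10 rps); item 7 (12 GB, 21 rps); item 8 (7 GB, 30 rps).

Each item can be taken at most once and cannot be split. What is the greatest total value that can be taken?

Check high-value combinations within 15 GB:
- item 1+item 5+item 8: memory 5+3+7=15, value 24+29+30=83
- item 1+item 3+item 4+item 5: memory 5+3+3+3=14, value 24+11+18+29=82
- item 4+item 5+item 8: memory 3+3+7=13, value 18+29+30=77
- item 1+item 4+item 8: memory 5+3+7=15, value 24+18+30=72
- item 1+item 4+item 5: memory 5+3+3=11, value 24+18+29=71
Best: 83 rps.

83 rps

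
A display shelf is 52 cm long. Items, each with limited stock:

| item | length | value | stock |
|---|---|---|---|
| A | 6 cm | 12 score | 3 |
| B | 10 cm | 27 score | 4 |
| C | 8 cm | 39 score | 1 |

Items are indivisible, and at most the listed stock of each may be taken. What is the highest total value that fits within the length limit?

Top feasible selections:
- 4×B + 1×C: length 48, value 147
- 2×A + 3×B + 1×C: length 50, value 144
- 1×A + 3×B + 1×C: length 44, value 132
Best: 147 score.

147 score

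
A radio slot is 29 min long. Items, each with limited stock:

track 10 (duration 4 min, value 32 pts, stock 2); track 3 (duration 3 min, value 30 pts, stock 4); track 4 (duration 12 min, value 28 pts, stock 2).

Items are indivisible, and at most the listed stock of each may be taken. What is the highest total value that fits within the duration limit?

184 pts

Top feasible selections:
- 2×track 10 + 4×track 3: duration 20, value 184
- 2×track 10 + 3×track 3 + 1×track 4: duration 29, value 182
Best: 184 pts.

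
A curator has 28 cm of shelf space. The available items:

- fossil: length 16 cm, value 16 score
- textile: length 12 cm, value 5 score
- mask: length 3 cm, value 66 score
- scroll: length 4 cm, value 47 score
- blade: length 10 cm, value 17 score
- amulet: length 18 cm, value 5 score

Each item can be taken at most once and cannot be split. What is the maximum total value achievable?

Check high-value combinations within 28 cm:
- mask+scroll+blade: length 3+4+10=17, value 66+47+17=130
- fossil+mask+scroll: length 16+3+4=23, value 16+66+47=129
- textile+mask+scroll: length 12+3+4=19, value 5+66+47=118
Best: 130 score.

130 score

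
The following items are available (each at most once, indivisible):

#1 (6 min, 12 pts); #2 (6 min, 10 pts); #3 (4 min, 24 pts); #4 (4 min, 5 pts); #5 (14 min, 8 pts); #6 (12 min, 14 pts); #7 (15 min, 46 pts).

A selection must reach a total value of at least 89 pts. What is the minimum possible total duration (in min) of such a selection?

Subsets with value ≥ 89, sorted by total duration:
- #1+#2+#3+#7: duration 31, value 92
- #1+#2+#3+#4+#7: duration 35, value 97
Minimum duration: 31 min.

31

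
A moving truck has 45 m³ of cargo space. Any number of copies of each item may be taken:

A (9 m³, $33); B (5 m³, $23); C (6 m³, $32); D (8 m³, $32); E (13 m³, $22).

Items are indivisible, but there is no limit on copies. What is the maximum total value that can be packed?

$229

Best value-per-unit is C at 32/6; filling with it alone gives 7×32 = 224.
Optimal mix: 3×B + 5×C → volume 45, value 229.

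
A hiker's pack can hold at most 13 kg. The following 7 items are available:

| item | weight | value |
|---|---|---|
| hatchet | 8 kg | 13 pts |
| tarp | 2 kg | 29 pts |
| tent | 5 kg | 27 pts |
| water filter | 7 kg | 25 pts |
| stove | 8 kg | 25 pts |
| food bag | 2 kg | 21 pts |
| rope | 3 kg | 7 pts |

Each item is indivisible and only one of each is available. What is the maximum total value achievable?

Check high-value combinations within 13 kg:
- tarp+tent+food bag+rope: weight 2+5+2+3=12, value 29+27+21+7=84
- tarp+tent+food bag: weight 2+5+2=9, value 29+27+21=77
- tarp+water filter+food bag: weight 2+7+2=11, value 29+25+21=75
- tarp+stove+food bag: weight 2+8+2=12, value 29+25+21=75
Best: 84 pts.

84 pts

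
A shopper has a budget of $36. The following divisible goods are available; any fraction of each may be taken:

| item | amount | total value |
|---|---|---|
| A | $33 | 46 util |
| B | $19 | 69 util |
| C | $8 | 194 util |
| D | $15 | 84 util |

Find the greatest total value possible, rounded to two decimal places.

Take in order of value per unit:
- C (194/8 per unit): all 8 → value 194, running total 194.00
- D (84/15 per unit): all 15 → value 84, running total 278.00
- B (69/19 per unit): 13 of 19 → value 13×69/19 = 47.2105, running total 325.21
Total 325.21.

325.21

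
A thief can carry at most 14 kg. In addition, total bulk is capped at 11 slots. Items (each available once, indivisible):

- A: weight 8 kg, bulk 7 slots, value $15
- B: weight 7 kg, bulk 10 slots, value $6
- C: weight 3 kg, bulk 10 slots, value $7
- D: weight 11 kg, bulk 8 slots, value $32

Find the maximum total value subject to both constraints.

Feasible sets respecting both limits:
- D: weight 11, bulk 8, value 32
- A: weight 8, bulk 7, value 15
- C: weight 3, bulk 10, value 7
- B: weight 7, bulk 10, value 6
Best: $32.

$32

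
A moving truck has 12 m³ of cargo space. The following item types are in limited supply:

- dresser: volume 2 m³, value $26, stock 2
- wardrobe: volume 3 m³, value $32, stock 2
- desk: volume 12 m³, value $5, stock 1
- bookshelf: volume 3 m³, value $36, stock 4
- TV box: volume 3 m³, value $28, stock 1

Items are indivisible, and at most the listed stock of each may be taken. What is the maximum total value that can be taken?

$144

Best selections within volume 12 and stock limits:
- 4×bookshelf: volume 12, value 144
- 1×wardrobe + 3×bookshelf: volume 12, value 140
- 3×bookshelf + 1×TV box: volume 12, value 136
- 2×wardrobe + 2×bookshelf: volume 12, value 136
Best: $144.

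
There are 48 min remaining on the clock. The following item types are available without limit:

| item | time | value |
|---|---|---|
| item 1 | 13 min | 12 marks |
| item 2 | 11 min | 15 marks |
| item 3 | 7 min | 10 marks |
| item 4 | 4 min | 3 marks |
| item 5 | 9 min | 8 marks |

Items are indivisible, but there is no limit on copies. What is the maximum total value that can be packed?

Best value-per-unit is item 3 at 10/7; filling with it alone gives 6×10 = 60.
Optimal mix: 3×item 2 + 2×item 3 → time 47, value 65.

65 marks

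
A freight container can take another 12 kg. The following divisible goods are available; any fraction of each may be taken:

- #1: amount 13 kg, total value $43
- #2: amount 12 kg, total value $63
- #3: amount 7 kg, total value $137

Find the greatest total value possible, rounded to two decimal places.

Take in order of value per unit:
- #3 (137/7 per unit): all 7 → value 137, running total 137.00
- #2 (63/12 per unit): 5 of 12 → value 5×63/12 = 26.2500, running total 163.25
Total 163.25.

163.25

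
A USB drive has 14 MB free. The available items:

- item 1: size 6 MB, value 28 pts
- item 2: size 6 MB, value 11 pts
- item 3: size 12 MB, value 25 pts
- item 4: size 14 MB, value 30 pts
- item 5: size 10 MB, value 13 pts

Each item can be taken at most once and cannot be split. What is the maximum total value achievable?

Check high-value combinations within 14 MB:
- item 1+item 2: size 6+6=12, value 28+11=39
- item 4: size 14, value 30
- item 1: size 6, value 28
- item 3: size 12, value 25
Best: 39 pts.

39 pts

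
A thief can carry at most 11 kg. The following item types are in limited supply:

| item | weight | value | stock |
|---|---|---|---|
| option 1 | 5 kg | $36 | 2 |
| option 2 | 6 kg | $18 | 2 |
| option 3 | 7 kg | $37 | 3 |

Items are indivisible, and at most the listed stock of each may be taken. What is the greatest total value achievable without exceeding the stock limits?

Best selections within weight 11 and stock limits:
- 2×option 1: weight 10, value 72
- 1×option 1 + 1×option 2: weight 11, value 54
- 1×option 3: weight 7, value 37
Best: $72.

$72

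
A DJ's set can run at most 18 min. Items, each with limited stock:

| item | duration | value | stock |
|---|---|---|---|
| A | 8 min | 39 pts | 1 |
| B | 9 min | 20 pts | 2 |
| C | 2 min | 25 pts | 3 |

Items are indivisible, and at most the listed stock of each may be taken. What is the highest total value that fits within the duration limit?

Top feasible selections:
- 1×A + 3×C: duration 14, value 114
- 1×B + 3×C: duration 15, value 95
- 1×A + 2×C: duration 12, value 89
Best: 114 pts.

114 pts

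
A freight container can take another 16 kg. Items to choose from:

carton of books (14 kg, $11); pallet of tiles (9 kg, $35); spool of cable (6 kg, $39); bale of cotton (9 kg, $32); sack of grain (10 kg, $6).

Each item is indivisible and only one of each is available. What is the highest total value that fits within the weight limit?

$74

Check high-value combinations within 16 kg:
- pallet of tiles+spool of cable: weight 9+6=15, value 35+39=74
- spool of cable+bale of cotton: weight 6+9=15, value 39+32=71
- spool of cable+sack of grain: weight 6+10=16, value 39+6=45
- spool of cable: weight 6, value 39
Best: $74.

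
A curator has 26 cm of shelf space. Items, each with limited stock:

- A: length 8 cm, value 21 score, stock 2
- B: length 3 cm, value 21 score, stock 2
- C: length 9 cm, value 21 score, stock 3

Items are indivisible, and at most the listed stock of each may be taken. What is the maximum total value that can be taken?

Top feasible selections:
- 2×A + 2×B: length 22, value 84
- 1×A + 2×B + 1×C: length 23, value 84
- 2×B + 2×C: length 24, value 84
- 1×A + 2×B: length 14, value 63
Best: 84 score.

84 score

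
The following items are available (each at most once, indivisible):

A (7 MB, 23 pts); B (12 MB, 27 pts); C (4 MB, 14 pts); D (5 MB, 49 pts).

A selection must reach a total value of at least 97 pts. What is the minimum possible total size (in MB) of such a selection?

24

Subsets with value ≥ 97, sorted by total size:
- A+B+D: size 24, value 99
- A+B+C+D: size 28, value 113
Minimum size: 24 MB.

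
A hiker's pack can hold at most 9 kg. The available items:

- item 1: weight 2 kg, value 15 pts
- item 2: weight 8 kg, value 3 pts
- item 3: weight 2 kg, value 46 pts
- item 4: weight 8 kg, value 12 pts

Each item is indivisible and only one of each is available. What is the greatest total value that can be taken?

Check high-value combinations within 9 kg:
- item 1+item 3: weight 2+2=4, value 15+46=61
- item 3: weight 2, value 46
- item 1: weight 2, value 15
- item 4: weight 8, value 12
- item 2: weight 8, value 3
Best: 61 pts.

61 pts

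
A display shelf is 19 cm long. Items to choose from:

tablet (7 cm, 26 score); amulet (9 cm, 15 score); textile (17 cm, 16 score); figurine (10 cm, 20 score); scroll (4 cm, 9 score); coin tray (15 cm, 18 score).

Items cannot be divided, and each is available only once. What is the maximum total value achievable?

46 score

Check high-value combinations within 19 cm:
- tablet+figurine: length 7+10=17, value 26+20=46
- tablet+amulet: length 7+9=16, value 26+15=41
- tablet+scroll: length 7+4=11, value 26+9=35
- amulet+figurine: length 9+10=19, value 15+20=35
Best: 46 score.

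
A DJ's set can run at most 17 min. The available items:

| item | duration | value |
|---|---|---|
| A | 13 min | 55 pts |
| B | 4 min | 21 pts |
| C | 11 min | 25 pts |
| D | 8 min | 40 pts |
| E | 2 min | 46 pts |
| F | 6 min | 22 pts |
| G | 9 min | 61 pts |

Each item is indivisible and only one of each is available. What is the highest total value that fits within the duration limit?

129 pts

Check high-value combinations within 17 min:
- E+F+G: duration 2+6+9=17, value 46+22+61=129
- B+E+G: duration 4+2+9=15, value 21+46+61=128
- D+E+F: duration 8+2+6=16, value 40+46+22=108
Best: 129 pts.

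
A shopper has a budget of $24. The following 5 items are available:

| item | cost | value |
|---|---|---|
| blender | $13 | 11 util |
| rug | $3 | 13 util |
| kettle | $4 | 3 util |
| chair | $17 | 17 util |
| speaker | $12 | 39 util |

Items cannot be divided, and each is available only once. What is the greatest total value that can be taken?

55 util

Check high-value combinations within $24:
- rug+kettle+speaker: cost 3+4+12=19, value 13+3+39=55
- rug+speaker: cost 3+12=15, value 13+39=52
- kettle+speaker: cost 4+12=16, value 3+39=42
- speaker: cost 12, value 39
Best: 55 util.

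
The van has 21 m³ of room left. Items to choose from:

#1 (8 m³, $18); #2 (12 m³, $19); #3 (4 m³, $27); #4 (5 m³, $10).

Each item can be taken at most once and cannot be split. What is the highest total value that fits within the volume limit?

$56

Check high-value combinations within 21 m³:
- #2+#3+#4: volume 12+4+5=21, value 19+27+10=56
- #1+#3+#4: volume 8+4+5=17, value 18+27+10=55
- #2+#3: volume 12+4=16, value 19+27=46
- #1+#3: volume 8+4=12, value 18+27=45
- #3+#4: volume 4+5=9, value 27+10=37
Best: $56.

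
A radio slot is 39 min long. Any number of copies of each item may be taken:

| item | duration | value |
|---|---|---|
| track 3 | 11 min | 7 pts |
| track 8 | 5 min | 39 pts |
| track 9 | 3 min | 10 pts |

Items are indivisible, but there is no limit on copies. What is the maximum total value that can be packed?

Best value-per-unit is track 8 at 39/5; filling with it alone gives 7×39 = 273.
Optimal mix: 7×track 8 + 1×track 9 → duration 38, value 283.

283 pts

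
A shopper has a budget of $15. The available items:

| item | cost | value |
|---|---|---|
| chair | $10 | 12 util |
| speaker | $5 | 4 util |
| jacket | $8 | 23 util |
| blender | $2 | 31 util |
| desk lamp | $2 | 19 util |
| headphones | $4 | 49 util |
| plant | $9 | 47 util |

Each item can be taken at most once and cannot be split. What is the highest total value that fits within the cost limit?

127 util

Check high-value combinations within $15:
- blender+headphones+plant: cost 2+4+9=15, value 31+49+47=127
- desk lamp+headphones+plant: cost 2+4+9=15, value 19+49+47=115
- speaker+blender+desk lamp+headphones: cost 5+2+2+4=13, value 4+31+19+49=103
Best: 127 util.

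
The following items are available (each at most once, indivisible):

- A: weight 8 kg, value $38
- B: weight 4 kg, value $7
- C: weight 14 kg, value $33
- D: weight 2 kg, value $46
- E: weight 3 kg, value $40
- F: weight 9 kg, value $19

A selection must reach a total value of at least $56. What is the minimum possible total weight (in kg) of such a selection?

5

Subsets with value ≥ 56, sorted by total weight:
- D+E: weight 5, value 86
- B+D+E: weight 9, value 93
- A+D: weight 10, value 84
Minimum weight: 5 kg.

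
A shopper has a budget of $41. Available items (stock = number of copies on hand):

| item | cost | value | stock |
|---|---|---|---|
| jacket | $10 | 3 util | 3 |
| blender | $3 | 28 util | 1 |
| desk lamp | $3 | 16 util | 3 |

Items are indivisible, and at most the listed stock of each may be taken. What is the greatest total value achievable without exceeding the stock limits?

Top feasible selections:
- 2×jacket + 1×blender + 3×desk lamp: cost 32, value 82
- 1×jacket + 1×blender + 3×desk lamp: cost 22, value 79
- 1×blender + 3×desk lamp: cost 12, value 76
Best: 82 util.

82 util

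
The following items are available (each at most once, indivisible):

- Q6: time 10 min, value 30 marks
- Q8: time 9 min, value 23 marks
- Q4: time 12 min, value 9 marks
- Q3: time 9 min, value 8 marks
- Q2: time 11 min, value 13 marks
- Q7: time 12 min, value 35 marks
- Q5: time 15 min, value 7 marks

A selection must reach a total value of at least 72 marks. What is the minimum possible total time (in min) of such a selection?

31

Subsets with value ≥ 72, sorted by total time:
- Q6+Q8+Q7: time 31, value 88
- Q6+Q3+Q7: time 31, value 73
Minimum time: 31 min.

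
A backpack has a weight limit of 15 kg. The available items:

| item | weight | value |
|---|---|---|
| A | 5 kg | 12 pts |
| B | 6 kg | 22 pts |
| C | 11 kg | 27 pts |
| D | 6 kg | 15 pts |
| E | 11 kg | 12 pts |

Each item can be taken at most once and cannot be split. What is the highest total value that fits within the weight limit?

37 pts

This is a 0/1 knapsack; check combinations near the capacity.
- B+D: weight 6+6=12, value 22+15=37
- A+B: weight 5+6=11, value 12+22=34
- C: weight 11, value 27
Best: 37 pts.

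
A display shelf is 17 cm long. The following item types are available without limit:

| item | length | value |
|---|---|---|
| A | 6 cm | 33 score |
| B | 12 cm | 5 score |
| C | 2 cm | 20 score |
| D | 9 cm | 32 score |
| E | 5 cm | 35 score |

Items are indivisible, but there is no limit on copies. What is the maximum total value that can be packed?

Best value-per-unit is C at 20/2, and filling with it alone uses length 8×2=16. No mix of the others beats 8×20 = 160.

160 score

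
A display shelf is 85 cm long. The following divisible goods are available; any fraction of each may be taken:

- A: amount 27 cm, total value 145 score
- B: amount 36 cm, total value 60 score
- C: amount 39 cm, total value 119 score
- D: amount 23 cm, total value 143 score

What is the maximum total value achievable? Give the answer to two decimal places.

394.79

Take in order of value per unit:
- D (143/23 per unit): all 23 → value 143, running total 143.00
- A (145/27 per unit): all 27 → value 145, running total 288.00
- C (119/39 per unit): 35 of 39 → value 35×119/39 = 106.7949, running total 394.79
Total 394.79.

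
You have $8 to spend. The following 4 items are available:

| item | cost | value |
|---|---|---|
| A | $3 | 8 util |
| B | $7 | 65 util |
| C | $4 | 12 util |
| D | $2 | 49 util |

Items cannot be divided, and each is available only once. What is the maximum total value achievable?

65 util

Check high-value combinations within $8:
- B: cost 7, value 65
- C+D: cost 4+2=6, value 12+49=61
- A+D: cost 3+2=5, value 8+49=57
- D: cost 2, value 49
Best: 65 util.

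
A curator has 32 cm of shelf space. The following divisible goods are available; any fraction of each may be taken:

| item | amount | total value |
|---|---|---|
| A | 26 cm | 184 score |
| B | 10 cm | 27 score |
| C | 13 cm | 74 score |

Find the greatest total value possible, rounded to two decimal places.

Take in order of value per unit:
- A (184/26 per unit): all 26 → value 184, running total 184.00
- C (74/13 per unit): 6 of 13 → value 6×74/13 = 34.1538, running total 218.15
Total 218.15.

218.15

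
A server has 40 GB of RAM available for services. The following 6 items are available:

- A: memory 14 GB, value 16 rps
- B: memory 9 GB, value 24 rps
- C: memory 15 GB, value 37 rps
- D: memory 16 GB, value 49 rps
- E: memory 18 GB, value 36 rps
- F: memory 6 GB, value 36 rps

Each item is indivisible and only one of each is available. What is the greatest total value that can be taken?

122 rps

Check high-value combinations within 40 GB:
- C+D+F: memory 15+16+6=37, value 37+49+36=122
- D+E+F: memory 16+18+6=40, value 49+36+36=121
- B+C+D: memory 9+15+16=40, value 24+37+49=110
Best: 122 rps.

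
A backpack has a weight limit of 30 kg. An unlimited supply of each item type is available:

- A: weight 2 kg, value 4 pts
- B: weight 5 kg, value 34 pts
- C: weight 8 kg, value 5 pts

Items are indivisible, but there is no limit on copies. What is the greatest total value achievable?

Best value-per-unit is B at 34/5, and filling with it alone uses weight 6×5=30. No mix of the others beats 6×34 = 204.

204 pts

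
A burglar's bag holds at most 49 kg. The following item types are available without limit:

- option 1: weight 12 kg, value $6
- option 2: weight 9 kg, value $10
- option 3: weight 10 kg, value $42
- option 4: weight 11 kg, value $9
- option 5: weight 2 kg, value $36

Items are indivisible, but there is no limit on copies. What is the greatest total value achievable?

$864

Best value-per-unit is option 5 at 36/2, and filling with it alone uses weight 24×2=48. No mix of the others beats 24×36 = 864.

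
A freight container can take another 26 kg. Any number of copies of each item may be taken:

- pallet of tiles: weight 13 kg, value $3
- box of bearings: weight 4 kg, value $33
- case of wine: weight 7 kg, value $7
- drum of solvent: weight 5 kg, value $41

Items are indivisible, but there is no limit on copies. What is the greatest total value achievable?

Best value-per-unit is box of bearings at 33/4; filling with it alone gives 6×33 = 198.
Optimal mix: 4×box of bearings + 2×drum of solvent → weight 26, value 214.

$214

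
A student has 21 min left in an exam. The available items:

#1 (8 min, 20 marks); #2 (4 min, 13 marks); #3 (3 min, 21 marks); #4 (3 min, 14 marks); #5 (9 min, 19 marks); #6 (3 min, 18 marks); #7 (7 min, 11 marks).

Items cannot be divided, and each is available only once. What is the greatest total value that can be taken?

Check high-value combinations within 21 min:
- #1+#2+#3+#4+#6: time 8+4+3+3+3=21, value 20+13+21+14+18=86
- #2+#3+#4+#6+#7: time 4+3+3+3+7=20, value 13+21+14+18+11=77
- #1+#3+#4+#6: time 8+3+3+3=17, value 20+21+14+18=73
- #1+#2+#3+#6: time 8+4+3+3=18, value 20+13+21+18=72
Best: 86 marks.

86 marks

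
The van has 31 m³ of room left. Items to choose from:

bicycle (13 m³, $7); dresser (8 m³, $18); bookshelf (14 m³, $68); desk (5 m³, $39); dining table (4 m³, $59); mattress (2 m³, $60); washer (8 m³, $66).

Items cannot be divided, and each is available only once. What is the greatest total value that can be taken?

Check high-value combinations within 31 m³:
- bookshelf+dining table+mattress+washer: volume 14+4+2+8=28, value 68+59+60+66=253
- dresser+desk+dining table+mattress+washer: volume 8+5+4+2+8=27, value 18+39+59+60+66=242
- bookshelf+desk+mattress+washer: volume 14+5+2+8=29, value 68+39+60+66=233
- bookshelf+desk+dining table+washer: volume 14+5+4+8=31, value 68+39+59+66=232
- bookshelf+desk+dining table+mattress: volume 14+5+4+2=25, value 68+39+59+60=226
Best: $253.

$253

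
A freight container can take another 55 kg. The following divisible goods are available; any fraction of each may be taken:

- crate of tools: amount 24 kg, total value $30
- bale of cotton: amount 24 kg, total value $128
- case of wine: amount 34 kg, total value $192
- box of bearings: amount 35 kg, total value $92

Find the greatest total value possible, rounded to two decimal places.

Take in order of value per unit:
- case of wine (192/34 per unit): all 34 → value 192, running total 192.00
- bale of cotton (128/24 per unit): 21 of 24 → value 21×128/24 = 112.0000, running total 304.00
Total 304.00.

304.00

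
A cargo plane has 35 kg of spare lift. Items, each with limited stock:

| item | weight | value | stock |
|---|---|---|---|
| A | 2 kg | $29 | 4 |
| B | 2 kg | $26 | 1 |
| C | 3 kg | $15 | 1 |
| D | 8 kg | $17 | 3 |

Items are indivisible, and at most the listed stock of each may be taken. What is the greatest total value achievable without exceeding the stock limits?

Top feasible selections:
- 4×A + 1×B + 3×D: weight 34, value 193
- 4×A + 1×B + 1×C + 2×D: weight 29, value 191
- 4×A + 1×C + 3×D: weight 35, value 182
- 3×A + 1×B + 1×C + 3×D: weight 35, value 179
Best: $193.

$193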